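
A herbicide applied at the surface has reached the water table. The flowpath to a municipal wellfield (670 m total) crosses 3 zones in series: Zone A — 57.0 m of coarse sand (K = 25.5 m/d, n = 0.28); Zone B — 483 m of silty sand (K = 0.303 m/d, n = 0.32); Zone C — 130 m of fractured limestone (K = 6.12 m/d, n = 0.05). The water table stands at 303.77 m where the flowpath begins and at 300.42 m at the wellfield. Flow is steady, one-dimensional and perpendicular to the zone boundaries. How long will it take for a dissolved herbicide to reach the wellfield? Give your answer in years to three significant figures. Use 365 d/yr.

234 years

Total head drop ΔH = 303.77 − 300.42 = 3.35 m
Steady 1-D flow in series ⇒ the Darcy flux q is identical in every zone and the zone head losses add (resistances L/K in series).
Σ(L/K) = 57.0/25.5 + 483/0.303 + 130/6.12 = 2.235 + 1594 + 21.24 = 1618 d
q = ΔH / Σ(L/K) = 3.35 / 1618 = 0.002071 m/d (same in every zone)
Zone A: v = q/n = 0.002071/0.28 = 0.007397 m/d → t_A = 57.0/0.007397 = 7706 d
Zone B: v = q/n = 0.002071/0.32 = 0.006472 m/d → t_B = 483/0.006472 = 74630 d
Zone C: v = q/n = 0.002071/0.05 = 0.04142 m/d → t_C = 130/0.04142 = 3139 d
Total t = 7706 + 74630 + 3139 = 85470 d
   = 85470 / 365 = 234 yr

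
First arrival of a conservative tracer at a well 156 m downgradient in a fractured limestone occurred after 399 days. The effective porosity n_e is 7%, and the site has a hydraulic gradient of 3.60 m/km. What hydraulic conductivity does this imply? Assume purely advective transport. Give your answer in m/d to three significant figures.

v = L / t = 156 / 399 = 0.3910 m/d
K = v · n / i = 0.3910 × 0.07 / 0.0036 = 7.60 m/d

7.60 m/d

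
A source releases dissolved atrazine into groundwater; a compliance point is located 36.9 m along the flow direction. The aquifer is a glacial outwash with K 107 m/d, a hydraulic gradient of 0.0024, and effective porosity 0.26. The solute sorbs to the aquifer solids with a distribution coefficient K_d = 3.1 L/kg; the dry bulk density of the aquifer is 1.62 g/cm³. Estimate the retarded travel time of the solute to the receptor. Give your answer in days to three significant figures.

Darcy flux q = K·i = 107 × 0.0024 = 0.2568 m/d
Average linear velocity = 0.2568 / 0.26 = 0.9877 m/d
Retardation R = 1 + ρ_b·K_d/n = 1 + 1.62×3.1/0.26 = 20.32
Contaminant velocity v_c = v/R = 0.9877/20.32 = 0.04862 m/d
t = L/v_c = 36.9/0.04862 = 759.0 d

759 days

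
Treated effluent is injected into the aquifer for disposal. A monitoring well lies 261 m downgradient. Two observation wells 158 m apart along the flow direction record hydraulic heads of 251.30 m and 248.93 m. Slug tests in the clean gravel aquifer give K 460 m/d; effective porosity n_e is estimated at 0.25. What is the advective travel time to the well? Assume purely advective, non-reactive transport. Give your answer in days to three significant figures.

9.46 days

Hydraulic gradient i = (251.30 − 248.93) / 158 = 2.37 / 158 = 0.01500
q = Ki = 460 × 0.01500 = 6.900 m/d
Average linear velocity = 6.900 / 0.25 = 27.60 m/d
t = L / v = 261 / 27.60 = 9.457 d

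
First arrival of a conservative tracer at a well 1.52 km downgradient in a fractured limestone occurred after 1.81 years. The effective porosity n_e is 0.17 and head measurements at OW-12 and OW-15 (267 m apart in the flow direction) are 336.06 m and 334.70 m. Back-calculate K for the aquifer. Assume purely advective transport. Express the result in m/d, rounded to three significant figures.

76.8 m/d

Hydraulic gradient i = (336.06 − 334.70) / 267 = 1.36 / 267 = 0.005094
t = 1.81 years = 660.7 d
L = 1.52 km = 1520 m
v = L / t = 1520 / 660.7 = 2.301 m/d
K = v · n / i = 2.301 × 0.17 / 0.005094 = 76.8 m/d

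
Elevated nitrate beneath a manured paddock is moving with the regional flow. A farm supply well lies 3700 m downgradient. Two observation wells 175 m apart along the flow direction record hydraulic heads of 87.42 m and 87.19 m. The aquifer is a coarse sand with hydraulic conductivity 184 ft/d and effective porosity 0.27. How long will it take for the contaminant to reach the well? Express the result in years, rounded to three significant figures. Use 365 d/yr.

Hydraulic gradient i = (87.42 − 87.19) / 175 = 0.23 / 175 = 0.001314
K = 184 ft/d × 0.3048 = 56.08 m/d
q = Ki = 56.08 × 0.001314 = 0.07371 m/d
v_s = q/n_e = 0.07371/0.27 = 0.2730 m/d
t = L / v = 3700 / 0.2730 = 13550 d
   = 13550 / 365 = 37.1 yr

37.1 years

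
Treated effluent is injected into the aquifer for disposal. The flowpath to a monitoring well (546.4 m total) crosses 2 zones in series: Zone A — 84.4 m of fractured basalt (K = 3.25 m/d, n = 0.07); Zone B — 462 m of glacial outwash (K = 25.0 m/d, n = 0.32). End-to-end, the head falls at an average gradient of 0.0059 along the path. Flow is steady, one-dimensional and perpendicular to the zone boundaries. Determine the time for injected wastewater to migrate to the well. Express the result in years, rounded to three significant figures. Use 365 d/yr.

5.81 years

Continuity: the same q passes through each zone, so ΔH = q·Σ(L_j/K_j) — the zones act as resistances in series.
Σ(L/K) = 84.4/3.25 + 462/25.0 = 25.97 + 18.48 = 44.45 d
K_eq = L_total / Σ(L/K) = 546.4 / 44.45 = 12.29 m/d
q = K_eq · i = 12.29 × 0.0059 = 0.07253 m/d (same in every zone)
Zone A: v = q/n = 0.07253/0.07 = 1.036 m/d → t_A = 84.4/1.036 = 81.46 d
Zone B: v = q/n = 0.07253/0.32 = 0.2266 m/d → t_B = 462/0.2266 = 2038 d
Total t = 81.46 + 2038 = 2120 d
   = 2120 / 365 = 5.81 yr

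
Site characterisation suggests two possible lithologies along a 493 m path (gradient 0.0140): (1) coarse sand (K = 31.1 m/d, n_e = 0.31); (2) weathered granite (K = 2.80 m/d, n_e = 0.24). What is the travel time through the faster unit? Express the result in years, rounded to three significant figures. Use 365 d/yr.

Unit 1 (coarse sand): v = 31.1×0.014/0.31 = 1.405 m/d, t = 493/1.405 = 351.0 d
Unit 2 (weathered granite): v = 2.80×0.014/0.24 = 0.1633 m/d, t = 493/0.1633 = 3018 d
Faster: 351.0 d / 365 = 0.962 yr

0.962 years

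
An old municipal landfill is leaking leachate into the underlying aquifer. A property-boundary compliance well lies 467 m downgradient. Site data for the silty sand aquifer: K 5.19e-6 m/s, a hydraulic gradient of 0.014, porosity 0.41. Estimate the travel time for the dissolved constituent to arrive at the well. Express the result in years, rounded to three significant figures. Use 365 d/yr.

K = 5.19e-6 m/s × 86400 s/d = 0.4484 m/d
Specific discharge q = 0.4484 × 0.014 = 0.006278 m/d
Seepage velocity v = q / n = 0.006278 / 0.41 = 0.01531 m/d
t = L / v = 467 / 0.01531 = 30500 d
   = 30500 / 365 = 83.6 yr

83.6 years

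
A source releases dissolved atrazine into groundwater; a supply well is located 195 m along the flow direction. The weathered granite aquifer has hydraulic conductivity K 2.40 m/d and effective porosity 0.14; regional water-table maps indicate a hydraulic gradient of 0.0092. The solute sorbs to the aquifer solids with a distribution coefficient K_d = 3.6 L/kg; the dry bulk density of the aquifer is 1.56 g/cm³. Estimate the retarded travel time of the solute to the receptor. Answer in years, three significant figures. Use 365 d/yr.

139 years

Specific discharge q = 2.40 × 0.0092 = 0.02208 m/d
v = Ki/n = 2.40·0.0092/0.14 = 0.1577 m/d
Retardation R = 1 + ρ_b·K_d/n = 1 + 1.56×3.6/0.14 = 41.11
Contaminant velocity v_c = v/R = 0.1577/41.11 = 0.003836 m/d
t = L/v_c = 195/0.003836 = 50830 d
   = 50830/365 = 139 yr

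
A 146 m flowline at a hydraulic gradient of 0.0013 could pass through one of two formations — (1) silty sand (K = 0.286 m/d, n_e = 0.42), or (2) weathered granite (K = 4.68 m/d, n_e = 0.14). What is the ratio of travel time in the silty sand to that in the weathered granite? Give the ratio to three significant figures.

49.1

Unit 1 (silty sand): v = 0.286×0.0013/0.42 = 8.852e-4 m/d, t = 146/8.852e-4 = 164900 d
Unit 2 (weathered granite): v = 4.68×0.0013/0.14 = 0.04346 m/d, t = 146/0.04346 = 3360 d
t(silty sand) / t(weathered granite) = 164900/3360 = 49.1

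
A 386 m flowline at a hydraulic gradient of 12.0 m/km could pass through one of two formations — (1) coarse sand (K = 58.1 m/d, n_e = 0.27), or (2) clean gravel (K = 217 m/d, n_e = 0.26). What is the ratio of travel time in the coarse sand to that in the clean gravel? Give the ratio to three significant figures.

3.88

Unit 1 (coarse sand): v = 58.1×0.012/0.27 = 2.582 m/d, t = 386/2.582 = 149.5 d
Unit 2 (clean gravel): v = 217×0.012/0.26 = 10.02 m/d, t = 386/10.02 = 38.54 d
t(coarse sand) / t(clean gravel) = 149.5/38.54 = 3.88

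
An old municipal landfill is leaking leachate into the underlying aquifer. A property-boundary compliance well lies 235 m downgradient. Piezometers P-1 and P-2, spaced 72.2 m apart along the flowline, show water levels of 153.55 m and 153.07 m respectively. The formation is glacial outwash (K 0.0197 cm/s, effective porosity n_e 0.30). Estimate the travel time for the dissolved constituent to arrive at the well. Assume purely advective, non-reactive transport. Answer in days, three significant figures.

623 days

Hydraulic gradient i = (153.55 − 153.07) / 72.2 = 0.48 / 72.2 = 0.006648
K = 0.0197 cm/s × 864 = 17.02 m/d
Specific discharge q = 17.02 × 0.006648 = 0.1132 m/d
v = Ki/n = 17.02·0.006648/0.30 = 0.3772 m/d
t = L / v = 235 / 0.3772 = 623.0 d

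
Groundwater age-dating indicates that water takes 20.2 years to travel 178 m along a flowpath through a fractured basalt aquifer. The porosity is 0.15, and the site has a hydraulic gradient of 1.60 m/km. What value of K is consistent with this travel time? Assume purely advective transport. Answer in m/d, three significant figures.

t = 20.2 years = 7373 d
v = L / t = 178 / 7373 = 0.02414 m/d
K = v · n / i = 0.02414 × 0.15 / 0.0016 = 2.26 m/d

2.26 m/d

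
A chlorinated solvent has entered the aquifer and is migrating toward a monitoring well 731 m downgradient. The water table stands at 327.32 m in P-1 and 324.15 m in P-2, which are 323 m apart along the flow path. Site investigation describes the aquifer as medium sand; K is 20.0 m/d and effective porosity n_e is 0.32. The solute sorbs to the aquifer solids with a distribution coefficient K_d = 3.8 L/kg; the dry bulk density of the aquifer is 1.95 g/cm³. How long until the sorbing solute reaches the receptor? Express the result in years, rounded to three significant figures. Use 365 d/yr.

78.9 years

Hydraulic gradient i = (327.32 − 324.15) / 323 = 3.17 / 323 = 0.009814
q = Ki = 20.0 × 0.009814 = 0.1963 m/d
Average linear velocity = 0.1963 / 0.32 = 0.6134 m/d
Retardation R = 1 + ρ_b·K_d/n = 1 + 1.95×3.8/0.32 = 24.16
Contaminant velocity v_c = v/R = 0.6134/24.16 = 0.02539 m/d
t = L/v_c = 731/0.02539 = 28790 d
   = 28790/365 = 78.9 yr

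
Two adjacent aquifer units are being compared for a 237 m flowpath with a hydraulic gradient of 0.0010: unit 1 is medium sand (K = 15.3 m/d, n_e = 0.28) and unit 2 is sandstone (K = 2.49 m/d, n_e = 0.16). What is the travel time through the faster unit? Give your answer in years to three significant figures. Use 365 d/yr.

11.9 years

Unit 1 (medium sand): v = 15.3×0.0010/0.28 = 0.05464 m/d, t = 237/0.05464 = 4337 d
Unit 2 (sandstone): v = 2.49×0.0010/0.16 = 0.01556 m/d, t = 237/0.01556 = 15230 d
Faster: 4337 d / 365 = 11.9 yr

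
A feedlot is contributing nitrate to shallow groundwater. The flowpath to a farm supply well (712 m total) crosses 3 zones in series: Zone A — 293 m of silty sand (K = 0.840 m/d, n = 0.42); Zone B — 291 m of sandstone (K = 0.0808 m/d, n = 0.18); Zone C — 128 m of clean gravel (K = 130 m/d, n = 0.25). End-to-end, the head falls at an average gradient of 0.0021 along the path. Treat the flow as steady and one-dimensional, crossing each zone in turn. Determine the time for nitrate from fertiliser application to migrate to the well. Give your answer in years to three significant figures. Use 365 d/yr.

1500 years

Continuity: the same q passes through each zone, so ΔH = q·Σ(L_j/K_j) — the zones act as resistances in series.
Σ(L/K) = 293/0.840 + 291/0.0808 + 128/130 = 348.8 + 3601 + 0.9846 = 3951 d
K_eq = L_total / Σ(L/K) = 712 / 3951 = 0.1802 m/d
q = K_eq · i = 0.1802 × 0.0021 = 3.784e-4 m/d (same in every zone)
Zone A: v = q/n = 3.784e-4/0.42 = 9.010e-4 m/d → t_A = 293/9.010e-4 = 325200 d
Zone B: v = q/n = 3.784e-4/0.18 = 0.002102 m/d → t_B = 291/0.002102 = 138400 d
Zone C: v = q/n = 3.784e-4/0.25 = 0.001514 m/d → t_C = 128/0.001514 = 84560 d
Total t = 325200 + 138400 + 84560 = 548200 d
   = 548200 / 365 = 1500 yr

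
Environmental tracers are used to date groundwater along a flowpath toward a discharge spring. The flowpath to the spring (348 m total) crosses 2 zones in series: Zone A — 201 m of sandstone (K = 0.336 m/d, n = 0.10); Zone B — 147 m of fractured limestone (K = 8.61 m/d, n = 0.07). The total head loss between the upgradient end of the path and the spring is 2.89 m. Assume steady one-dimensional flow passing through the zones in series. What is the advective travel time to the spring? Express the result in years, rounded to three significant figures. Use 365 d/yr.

17.7 years

Steady 1-D flow in series ⇒ the Darcy flux q is identical in every zone and the zone head losses add (resistances L/K in series).
Σ(L/K) = 201/0.336 + 147/8.61 = 598.2 + 17.07 = 615.3 d
q = ΔH / Σ(L/K) = 2.89 / 615.3 = 0.004697 m/d (same in every zone)
Zone A: v = q/n = 0.004697/0.10 = 0.04697 m/d → t_A = 201/0.04697 = 4279 d
Zone B: v = q/n = 0.004697/0.07 = 0.06710 m/d → t_B = 147/0.06710 = 2191 d
Total t = 4279 + 2191 = 6470 d
   = 6470 / 365 = 17.7 yr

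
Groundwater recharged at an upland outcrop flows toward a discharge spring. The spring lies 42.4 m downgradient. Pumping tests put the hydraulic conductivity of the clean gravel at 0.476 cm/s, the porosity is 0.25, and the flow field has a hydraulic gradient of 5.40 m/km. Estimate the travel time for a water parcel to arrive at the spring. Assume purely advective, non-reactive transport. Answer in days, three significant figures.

K = 0.476 cm/s × 864 = 411.3 m/d
Darcy flux q = K·i = 411.3 × 0.0054 = 2.221 m/d
v = Ki/n = 411.3·0.0054/0.25 = 8.883 m/d
t = L / v = 42.4 / 8.883 = 4.773 d

4.77 days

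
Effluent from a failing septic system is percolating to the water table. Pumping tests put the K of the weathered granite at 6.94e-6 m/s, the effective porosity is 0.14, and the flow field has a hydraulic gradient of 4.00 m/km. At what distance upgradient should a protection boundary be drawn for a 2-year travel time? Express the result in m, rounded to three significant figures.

K = 6.94e-6 m/s × 86400 s/d = 0.5996 m/d
Specific discharge q = 0.5996 × 0.0040 = 0.002398 m/d
Seepage velocity v = q / n = 0.002398 / 0.14 = 0.01713 m/d
T = 2 yr × 365 = 730 d
L = v × T = 0.01713 × 730 = 12.51 m

12.5 m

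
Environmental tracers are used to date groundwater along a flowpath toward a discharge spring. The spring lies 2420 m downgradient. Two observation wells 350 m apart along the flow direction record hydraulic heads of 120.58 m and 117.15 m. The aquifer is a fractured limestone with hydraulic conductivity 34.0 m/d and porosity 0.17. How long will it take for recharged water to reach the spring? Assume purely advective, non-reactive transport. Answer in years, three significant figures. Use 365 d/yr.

Hydraulic gradient i = (120.58 − 117.15) / 350 = 3.43 / 350 = 0.009800
Specific discharge q = 34.0 × 0.009800 = 0.3332 m/d
Seepage velocity v = q / n = 0.3332 / 0.17 = 1.960 m/d
t = L / v = 2420 / 1.960 = 1235 d
   = 1235 / 365 = 3.38 yr

3.38 years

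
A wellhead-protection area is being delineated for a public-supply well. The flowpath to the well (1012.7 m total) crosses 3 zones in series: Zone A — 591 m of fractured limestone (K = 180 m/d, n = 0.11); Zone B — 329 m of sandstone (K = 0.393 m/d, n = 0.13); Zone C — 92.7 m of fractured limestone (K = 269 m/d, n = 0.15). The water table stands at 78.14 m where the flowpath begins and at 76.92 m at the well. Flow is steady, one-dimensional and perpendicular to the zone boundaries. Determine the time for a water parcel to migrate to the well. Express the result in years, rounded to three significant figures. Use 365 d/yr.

230 years

Total head drop ΔH = 78.14 − 76.92 = 1.22 m
Continuity: the same q passes through each zone, so ΔH = q·Σ(L_j/K_j) — the zones act as resistances in series.
Σ(L/K) = 591/180 + 329/0.393 + 92.7/269 = 3.283 + 837.2 + 0.3446 = 840.8 d
q = ΔH / Σ(L/K) = 1.22 / 840.8 = 0.001451 m/d (same in every zone)
Zone A: v = q/n = 0.001451/0.11 = 0.01319 m/d → t_A = 591/0.01319 = 44800 d
Zone B: v = q/n = 0.001451/0.13 = 0.01116 m/d → t_B = 329/0.01116 = 29480 d
Zone C: v = q/n = 0.001451/0.15 = 0.009674 m/d → t_C = 92.7/0.009674 = 9583 d
Total t = 44800 + 29480 + 9583 = 83860 d
   = 83860 / 365 = 230 yr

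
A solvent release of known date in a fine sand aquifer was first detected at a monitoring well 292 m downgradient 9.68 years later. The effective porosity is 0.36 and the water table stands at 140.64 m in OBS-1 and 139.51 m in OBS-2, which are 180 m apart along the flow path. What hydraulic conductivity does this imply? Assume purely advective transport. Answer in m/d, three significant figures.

Hydraulic gradient i = (140.64 − 139.51) / 180 = 1.13 / 180 = 0.006278
t = 9.68 years = 3533 d
v = L / t = 292 / 3533 = 0.08264 m/d
K = v · n / i = 0.08264 × 0.36 / 0.006278 = 4.74 m/d

4.74 m/d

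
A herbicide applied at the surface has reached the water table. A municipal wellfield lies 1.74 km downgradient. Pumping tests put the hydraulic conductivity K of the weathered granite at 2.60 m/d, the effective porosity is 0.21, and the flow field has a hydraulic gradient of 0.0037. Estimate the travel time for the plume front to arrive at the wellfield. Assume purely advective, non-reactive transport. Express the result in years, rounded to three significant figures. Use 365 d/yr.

104 years

Specific discharge q = 2.60 × 0.0037 = 0.009620 m/d
v = Ki/n = 2.60·0.0037/0.21 = 0.04581 m/d
L = 1.74 km = 1740 m
t = L / v = 1740 / 0.04581 = 37980 d
   = 37980 / 365 = 104 yr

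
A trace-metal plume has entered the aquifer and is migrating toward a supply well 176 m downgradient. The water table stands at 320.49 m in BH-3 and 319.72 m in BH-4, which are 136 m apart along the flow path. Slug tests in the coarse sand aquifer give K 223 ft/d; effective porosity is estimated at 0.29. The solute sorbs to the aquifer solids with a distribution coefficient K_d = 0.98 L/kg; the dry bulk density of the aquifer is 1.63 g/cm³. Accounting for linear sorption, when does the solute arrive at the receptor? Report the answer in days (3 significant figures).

863 days

Hydraulic gradient i = (320.49 − 319.72) / 136 = 0.77 / 136 = 0.005662
K = 223 ft/d × 0.3048 = 67.97 m/d
Darcy flux q = K·i = 67.97 × 0.005662 = 0.3848 m/d
Average linear velocity = 0.3848 / 0.29 = 1.327 m/d
Retardation R = 1 + ρ_b·K_d/n = 1 + 1.63×0.98/0.29 = 6.508
Contaminant velocity v_c = v/R = 1.327/6.508 = 0.2039 m/d
t = L/v_c = 176/0.2039 = 863.2 d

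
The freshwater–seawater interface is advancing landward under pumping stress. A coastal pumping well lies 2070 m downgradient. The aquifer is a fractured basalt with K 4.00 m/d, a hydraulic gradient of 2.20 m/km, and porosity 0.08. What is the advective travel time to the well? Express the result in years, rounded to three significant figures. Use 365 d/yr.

51.6 years

q = Ki = 4.00 × 0.0022 = 0.008800 m/d
v_s = q/n_e = 0.008800/0.08 = 0.1100 m/d
t = L / v = 2070 / 0.1100 = 18820 d
   = 18820 / 365 = 51.6 yr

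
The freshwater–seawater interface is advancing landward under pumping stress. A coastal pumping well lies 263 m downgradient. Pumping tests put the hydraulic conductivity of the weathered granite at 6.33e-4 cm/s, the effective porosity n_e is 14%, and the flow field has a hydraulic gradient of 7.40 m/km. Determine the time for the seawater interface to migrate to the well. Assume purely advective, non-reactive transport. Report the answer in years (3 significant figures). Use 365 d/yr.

24.9 years

K = 6.33e-4 cm/s × 864 = 0.5469 m/d
Specific discharge q = 0.5469 × 0.0074 = 0.004047 m/d
Seepage velocity v = q / n = 0.004047 / 0.14 = 0.02891 m/d
t = L / v = 263 / 0.02891 = 9098 d
   = 9098 / 365 = 24.9 yr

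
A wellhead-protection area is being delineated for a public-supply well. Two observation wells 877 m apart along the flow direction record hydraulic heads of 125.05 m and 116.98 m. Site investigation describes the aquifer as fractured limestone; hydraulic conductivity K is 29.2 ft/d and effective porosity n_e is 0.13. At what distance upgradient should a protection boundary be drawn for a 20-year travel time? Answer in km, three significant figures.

4.60 km

Hydraulic gradient i = (125.05 − 116.98) / 877 = 8.07 / 877 = 0.009202
K = 29.2 ft/d × 0.3048 = 8.900 m/d
Specific discharge q = 8.900 × 0.009202 = 0.08190 m/d
v_s = q/n_e = 0.08190/0.13 = 0.6300 m/d
T = 20 yr × 365 = 7300 d
L = v × T = 0.6300 × 7300 = 4599 m
   = 4.60 km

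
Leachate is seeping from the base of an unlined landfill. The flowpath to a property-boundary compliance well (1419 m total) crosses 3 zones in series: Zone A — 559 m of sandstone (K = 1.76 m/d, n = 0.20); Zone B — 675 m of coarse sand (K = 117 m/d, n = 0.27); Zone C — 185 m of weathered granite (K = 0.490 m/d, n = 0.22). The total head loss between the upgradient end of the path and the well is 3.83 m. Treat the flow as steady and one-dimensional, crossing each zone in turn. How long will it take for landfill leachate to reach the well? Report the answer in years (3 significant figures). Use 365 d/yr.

168 years

Steady 1-D flow in series ⇒ the Darcy flux q is identical in every zone and the zone head losses add (resistances L/K in series).
Σ(L/K) = 559/1.76 + 675/117 + 185/0.490 = 317.6 + 5.769 + 377.6 = 700.9 d
q = ΔH / Σ(L/K) = 3.83 / 700.9 = 0.005464 m/d (same in every zone)
Zone A: v = q/n = 0.005464/0.20 = 0.02732 m/d → t_A = 559/0.02732 = 20460 d
Zone B: v = q/n = 0.005464/0.27 = 0.02024 m/d → t_B = 675/0.02024 = 33350 d
Zone C: v = q/n = 0.005464/0.22 = 0.02484 m/d → t_C = 185/0.02484 = 7449 d
Total t = 20460 + 33350 + 7449 = 61260 d
   = 61260 / 365 = 168 yr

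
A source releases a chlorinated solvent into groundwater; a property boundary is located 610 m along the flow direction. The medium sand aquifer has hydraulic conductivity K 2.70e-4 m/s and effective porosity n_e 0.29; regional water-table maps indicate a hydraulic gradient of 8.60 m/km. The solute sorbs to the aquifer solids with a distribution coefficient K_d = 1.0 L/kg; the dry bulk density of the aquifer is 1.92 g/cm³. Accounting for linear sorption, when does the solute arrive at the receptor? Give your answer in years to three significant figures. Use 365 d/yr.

K = 2.70e-4 m/s × 86400 s/d = 23.33 m/d
Darcy flux q = K·i = 23.33 × 0.0086 = 0.2006 m/d
v_s = q/n_e = 0.2006/0.29 = 0.6918 m/d
Retardation R = 1 + ρ_b·K_d/n = 1 + 1.92×1.0/0.29 = 7.621
Contaminant velocity v_c = v/R = 0.6918/7.621 = 0.09078 m/d
t = L/v_c = 610/0.09078 = 6720 d
   = 6720/365 = 18.4 yr

18.4 years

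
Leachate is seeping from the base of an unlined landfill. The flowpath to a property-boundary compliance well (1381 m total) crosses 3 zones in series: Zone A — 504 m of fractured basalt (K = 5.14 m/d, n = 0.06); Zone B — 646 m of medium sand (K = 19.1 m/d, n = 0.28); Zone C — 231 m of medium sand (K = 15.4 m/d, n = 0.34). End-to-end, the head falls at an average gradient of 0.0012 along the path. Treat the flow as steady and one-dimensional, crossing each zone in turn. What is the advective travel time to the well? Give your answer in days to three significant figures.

Steady 1-D flow in series ⇒ the Darcy flux q is identical in every zone and the zone head losses add (resistances L/K in series).
Σ(L/K) = 504/5.14 + 646/19.1 + 231/15.4 = 98.05 + 33.82 + 15.00 = 146.9 d
K_eq = L_total / Σ(L/K) = 1381 / 146.9 = 9.402 m/d
q = K_eq · i = 9.402 × 0.0012 = 0.01128 m/d (same in every zone)
Zone A: v = q/n = 0.01128/0.06 = 0.1880 m/d → t_A = 504/0.1880 = 2680 d
Zone B: v = q/n = 0.01128/0.28 = 0.04030 m/d → t_B = 646/0.04030 = 16030 d
Zone C: v = q/n = 0.01128/0.34 = 0.03319 m/d → t_C = 231/0.03319 = 6961 d
Total t = 2680 + 16030 + 6961 = 25670 d

25700 days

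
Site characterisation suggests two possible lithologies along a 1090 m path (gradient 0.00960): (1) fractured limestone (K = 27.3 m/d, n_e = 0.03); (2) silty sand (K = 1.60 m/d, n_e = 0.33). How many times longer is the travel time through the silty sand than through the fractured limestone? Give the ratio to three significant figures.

Unit 1 (fractured limestone): v = 27.3×0.0096/0.03 = 8.736 m/d, t = 1090/8.736 = 124.8 d
Unit 2 (silty sand): v = 1.60×0.0096/0.33 = 0.04655 m/d, t = 1090/0.04655 = 23420 d
t(silty sand) / t(fractured limestone) = 23420/124.8 = 188

188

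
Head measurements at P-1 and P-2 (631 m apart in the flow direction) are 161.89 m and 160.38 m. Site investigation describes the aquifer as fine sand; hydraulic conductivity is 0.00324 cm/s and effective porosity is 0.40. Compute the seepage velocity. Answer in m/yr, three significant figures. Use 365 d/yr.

6.11 m/yr

Hydraulic gradient i = (161.89 − 160.38) / 631 = 1.51 / 631 = 0.002393
K = 0.00324 cm/s × 864 = 2.799 m/d
Specific discharge q = 2.799 × 0.002393 = 0.006699 m/d
Seepage velocity v = q / n = 0.006699 / 0.40 = 0.01675 m/d
   = 0.01675 × 365 = 6.11 m/yr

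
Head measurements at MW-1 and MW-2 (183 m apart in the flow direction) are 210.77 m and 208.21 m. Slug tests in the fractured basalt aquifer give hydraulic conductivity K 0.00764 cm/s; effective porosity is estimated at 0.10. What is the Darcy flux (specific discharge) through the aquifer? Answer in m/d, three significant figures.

Hydraulic gradient i = (210.77 − 208.21) / 183 = 2.56 / 183 = 0.01399
K = 0.00764 cm/s × 864 = 6.601 m/d
q = Ki = 6.601 × 0.01399 = 0.09234 m/d

0.0923 m/d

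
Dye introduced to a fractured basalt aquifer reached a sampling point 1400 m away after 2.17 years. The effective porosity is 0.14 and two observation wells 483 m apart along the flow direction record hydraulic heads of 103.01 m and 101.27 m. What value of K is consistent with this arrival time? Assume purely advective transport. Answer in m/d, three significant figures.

68.7 m/d

Hydraulic gradient i = (103.01 − 101.27) / 483 = 1.74 / 483 = 0.003602
t = 2.17 years = 792.1 d
v = L / t = 1400 / 792.1 = 1.768 m/d
K = v · n / i = 1.768 × 0.14 / 0.003602 = 68.7 m/d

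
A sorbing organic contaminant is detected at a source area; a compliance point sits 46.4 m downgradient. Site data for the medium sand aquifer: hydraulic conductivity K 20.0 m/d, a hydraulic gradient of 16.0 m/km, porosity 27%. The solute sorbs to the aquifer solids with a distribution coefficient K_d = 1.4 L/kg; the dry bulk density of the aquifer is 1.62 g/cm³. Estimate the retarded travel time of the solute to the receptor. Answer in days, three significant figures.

q = Ki = 20.0 × 0.016 = 0.3200 m/d
v_s = q/n_e = 0.3200/0.27 = 1.185 m/d
Retardation R = 1 + ρ_b·K_d/n = 1 + 1.62×1.4/0.27 = 9.400
Contaminant velocity v_c = v/R = 1.185/9.400 = 0.1261 m/d
t = L/v_c = 46.4/0.1261 = 368.0 d

368 days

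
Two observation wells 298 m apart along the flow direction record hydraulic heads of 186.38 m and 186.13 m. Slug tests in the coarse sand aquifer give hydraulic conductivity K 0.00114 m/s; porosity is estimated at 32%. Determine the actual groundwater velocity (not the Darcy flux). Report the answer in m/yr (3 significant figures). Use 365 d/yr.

94.3 m/yr

Hydraulic gradient i = (186.38 − 186.13) / 298 = 0.25 / 298 = 8.389e-4
K = 0.00114 m/s × 86400 s/d = 98.50 m/d
Darcy flux q = K·i = 98.50 × 8.389e-4 = 0.08263 m/d
v_s = q/n_e = 0.08263/0.32 = 0.2582 m/d
   = 0.2582 × 365 = 94.3 m/yr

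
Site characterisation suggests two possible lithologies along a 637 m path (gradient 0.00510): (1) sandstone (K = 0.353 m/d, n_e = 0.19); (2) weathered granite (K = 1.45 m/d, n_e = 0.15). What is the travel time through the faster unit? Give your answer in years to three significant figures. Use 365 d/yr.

Unit 1 (sandstone): v = 0.353×0.0051/0.19 = 0.009475 m/d, t = 637/0.009475 = 67230 d
Unit 2 (weathered granite): v = 1.45×0.0051/0.15 = 0.04930 m/d, t = 637/0.04930 = 12920 d
Faster: 12920 d / 365 = 35.4 yr

35.4 years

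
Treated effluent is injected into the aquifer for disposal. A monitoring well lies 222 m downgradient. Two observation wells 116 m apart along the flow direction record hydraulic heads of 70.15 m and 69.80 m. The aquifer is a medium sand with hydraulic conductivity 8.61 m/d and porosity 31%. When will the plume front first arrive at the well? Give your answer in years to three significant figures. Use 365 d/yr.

7.26 years

Hydraulic gradient i = (70.15 − 69.80) / 116 = 0.35 / 116 = 0.003017
q = Ki = 8.61 × 0.003017 = 0.02598 m/d
v_s = q/n_e = 0.02598/0.31 = 0.08380 m/d
t = L / v = 222 / 0.08380 = 2649 d
   = 2649 / 365 = 7.26 yr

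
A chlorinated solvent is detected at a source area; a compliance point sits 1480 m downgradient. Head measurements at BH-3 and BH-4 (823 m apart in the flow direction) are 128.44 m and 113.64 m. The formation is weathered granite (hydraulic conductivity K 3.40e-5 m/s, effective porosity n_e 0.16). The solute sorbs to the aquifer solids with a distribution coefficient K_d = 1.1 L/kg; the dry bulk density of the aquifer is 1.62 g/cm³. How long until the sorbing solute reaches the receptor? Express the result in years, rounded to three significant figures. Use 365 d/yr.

149 years

Hydraulic gradient i = (128.44 − 113.64) / 823 = 14.80 / 823 = 0.01798
K = 3.40e-5 m/s × 86400 s/d = 2.938 m/d
Specific discharge q = 2.938 × 0.01798 = 0.05283 m/d
v_s = q/n_e = 0.05283/0.16 = 0.3302 m/d
Retardation R = 1 + ρ_b·K_d/n = 1 + 1.62×1.1/0.16 = 12.14
Contaminant velocity v_c = v/R = 0.3302/12.14 = 0.02720 m/d
t = L/v_c = 1480/0.02720 = 54410 d
   = 54410/365 = 149 yr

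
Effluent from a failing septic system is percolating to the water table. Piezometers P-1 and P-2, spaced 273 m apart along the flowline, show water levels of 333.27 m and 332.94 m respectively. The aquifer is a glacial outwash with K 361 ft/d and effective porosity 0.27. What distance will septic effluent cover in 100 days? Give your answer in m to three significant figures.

Hydraulic gradient i = (333.27 − 332.94) / 273 = 0.33 / 273 = 0.001209
K = 361 ft/d × 0.3048 = 110.0 m/d
q = Ki = 110.0 × 0.001209 = 0.1330 m/d
Average linear velocity = 0.1330 / 0.27 = 0.4926 m/d
L = v × T = 0.4926 × 100 = 49.26 m

49.3 m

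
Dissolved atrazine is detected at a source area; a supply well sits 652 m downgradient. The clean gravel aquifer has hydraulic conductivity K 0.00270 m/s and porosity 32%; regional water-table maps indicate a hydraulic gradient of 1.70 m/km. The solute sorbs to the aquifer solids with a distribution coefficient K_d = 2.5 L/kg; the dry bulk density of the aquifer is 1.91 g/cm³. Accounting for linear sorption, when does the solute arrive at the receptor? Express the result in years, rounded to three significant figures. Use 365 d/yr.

22.9 years

K = 0.00270 m/s × 86400 s/d = 233.3 m/d
q = Ki = 233.3 × 0.0017 = 0.3966 m/d
Seepage velocity v = q / n = 0.3966 / 0.32 = 1.239 m/d
Retardation R = 1 + ρ_b·K_d/n = 1 + 1.91×2.5/0.32 = 15.92
Contaminant velocity v_c = v/R = 1.239/15.92 = 0.07784 m/d
t = L/v_c = 652/0.07784 = 8377 d
   = 8377/365 = 22.9 yr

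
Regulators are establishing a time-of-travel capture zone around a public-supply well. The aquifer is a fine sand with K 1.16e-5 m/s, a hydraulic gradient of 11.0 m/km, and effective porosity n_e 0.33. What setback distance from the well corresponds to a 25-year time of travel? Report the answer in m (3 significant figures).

K = 1.16e-5 m/s × 86400 s/d = 1.002 m/d
Darcy flux q = K·i = 1.002 × 0.011 = 0.01102 m/d
v_s = q/n_e = 0.01102/0.33 = 0.03341 m/d
T = 25 yr × 365 = 9125 d
L = v × T = 0.03341 × 9125 = 304.8 m

305 m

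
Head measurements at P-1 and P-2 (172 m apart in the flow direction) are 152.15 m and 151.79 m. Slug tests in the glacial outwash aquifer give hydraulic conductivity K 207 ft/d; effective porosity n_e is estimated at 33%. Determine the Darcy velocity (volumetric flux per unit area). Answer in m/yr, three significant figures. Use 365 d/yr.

48.2 m/yr

Hydraulic gradient i = (152.15 − 151.79) / 172 = 0.36 / 172 = 0.002093
K = 207 ft/d × 0.3048 = 63.09 m/d
q = Ki = 63.09 × 0.002093 = 0.1321 m/d
   = 0.1321 × 365 = 48.2 m/yr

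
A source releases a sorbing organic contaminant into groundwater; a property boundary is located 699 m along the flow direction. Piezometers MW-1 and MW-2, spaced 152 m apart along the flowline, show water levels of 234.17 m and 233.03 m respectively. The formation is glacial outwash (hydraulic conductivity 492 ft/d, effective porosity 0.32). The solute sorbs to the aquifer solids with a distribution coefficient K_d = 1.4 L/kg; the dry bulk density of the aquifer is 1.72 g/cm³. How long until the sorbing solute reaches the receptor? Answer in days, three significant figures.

1700 days

Hydraulic gradient i = (234.17 − 233.03) / 152 = 1.14 / 152 = 0.007500
K = 492 ft/d × 0.3048 = 150.0 m/d
Specific discharge q = 150.0 × 0.007500 = 1.125 m/d
Seepage velocity v = q / n = 1.125 / 0.32 = 3.515 m/d
Retardation R = 1 + ρ_b·K_d/n = 1 + 1.72×1.4/0.32 = 8.525
Contaminant velocity v_c = v/R = 3.515/8.525 = 0.4123 m/d
t = L/v_c = 699/0.4123 = 1695 d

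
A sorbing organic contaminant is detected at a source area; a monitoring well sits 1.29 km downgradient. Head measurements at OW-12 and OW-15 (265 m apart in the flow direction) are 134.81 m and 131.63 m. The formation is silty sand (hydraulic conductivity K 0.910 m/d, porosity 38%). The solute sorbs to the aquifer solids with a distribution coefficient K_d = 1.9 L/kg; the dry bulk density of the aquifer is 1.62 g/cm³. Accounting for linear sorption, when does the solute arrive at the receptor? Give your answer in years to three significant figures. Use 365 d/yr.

1120 years

Hydraulic gradient i = (134.81 − 131.63) / 265 = 3.18 / 265 = 0.01200
Specific discharge q = 0.910 × 0.01200 = 0.01092 m/d
Average linear velocity = 0.01092 / 0.38 = 0.02874 m/d
Retardation R = 1 + ρ_b·K_d/n = 1 + 1.62×1.9/0.38 = 9.100
Contaminant velocity v_c = v/R = 0.02874/9.100 = 0.003158 m/d
L = 1.29 km = 1290 m
t = L/v_c = 1290/0.003158 = 408500 d
   = 408500/365 = 1120 yr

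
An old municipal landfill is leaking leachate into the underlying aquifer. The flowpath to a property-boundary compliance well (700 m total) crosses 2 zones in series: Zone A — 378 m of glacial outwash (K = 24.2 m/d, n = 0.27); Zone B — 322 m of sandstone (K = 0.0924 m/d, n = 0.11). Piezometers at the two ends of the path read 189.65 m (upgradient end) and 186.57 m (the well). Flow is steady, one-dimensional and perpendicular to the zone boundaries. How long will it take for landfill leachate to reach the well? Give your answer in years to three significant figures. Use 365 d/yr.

428 years

Total head drop ΔH = 189.65 − 186.57 = 3.08 m
Steady 1-D flow in series ⇒ the Darcy flux q is identical in every zone and the zone head losses add (resistances L/K in series).
Σ(L/K) = 378/24.2 + 322/0.0924 = 15.62 + 3485 = 3500 d
q = ΔH / Σ(L/K) = 3.08 / 3500 = 8.799e-4 m/d (same in every zone)
Zone A: v = q/n = 8.799e-4/0.27 = 0.003259 m/d → t_A = 378/0.003259 = 116000 d
Zone B: v = q/n = 8.799e-4/0.11 = 0.007999 m/d → t_B = 322/0.007999 = 40260 d
Total t = 116000 + 40260 = 156200 d
   = 156200 / 365 = 428 yr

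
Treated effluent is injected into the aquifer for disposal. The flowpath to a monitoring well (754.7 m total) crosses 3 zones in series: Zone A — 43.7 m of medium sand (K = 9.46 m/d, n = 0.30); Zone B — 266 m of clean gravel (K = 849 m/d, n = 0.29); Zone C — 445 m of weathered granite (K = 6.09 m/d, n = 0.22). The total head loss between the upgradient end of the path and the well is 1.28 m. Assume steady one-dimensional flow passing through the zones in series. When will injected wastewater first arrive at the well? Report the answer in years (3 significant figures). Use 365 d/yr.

Continuity: the same q passes through each zone, so ΔH = q·Σ(L_j/K_j) — the zones act as resistances in series.
Σ(L/K) = 43.7/9.46 + 266/849 + 445/6.09 = 4.619 + 0.3133 + 73.07 = 78.00 d
q = ΔH / Σ(L/K) = 1.28 / 78.00 = 0.01641 m/d (same in every zone)
Zone A: v = q/n = 0.01641/0.30 = 0.05470 m/d → t_A = 43.7/0.05470 = 798.9 d
Zone B: v = q/n = 0.01641/0.29 = 0.05658 m/d → t_B = 266/0.05658 = 4701 d
Zone C: v = q/n = 0.01641/0.22 = 0.07459 m/d → t_C = 445/0.07459 = 5966 d
Total t = 798.9 + 4701 + 5966 = 11470 d
   = 11470 / 365 = 31.4 yr

31.4 years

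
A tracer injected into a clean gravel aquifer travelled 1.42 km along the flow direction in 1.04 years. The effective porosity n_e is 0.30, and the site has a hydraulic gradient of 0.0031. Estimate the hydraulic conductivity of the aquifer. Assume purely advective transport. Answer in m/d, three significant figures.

362 m/d

t = 1.04 years = 379.6 d
L = 1.42 km = 1420 m
v = L / t = 1420 / 379.6 = 3.741 m/d
K = v · n / i = 3.741 × 0.30 / 0.0031 = 362 m/d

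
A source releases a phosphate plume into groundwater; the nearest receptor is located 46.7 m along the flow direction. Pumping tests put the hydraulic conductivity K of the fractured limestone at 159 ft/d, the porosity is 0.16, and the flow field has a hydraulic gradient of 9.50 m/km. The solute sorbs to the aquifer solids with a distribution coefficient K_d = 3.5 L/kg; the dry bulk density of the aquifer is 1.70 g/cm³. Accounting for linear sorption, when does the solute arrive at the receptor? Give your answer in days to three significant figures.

K = 159 ft/d × 0.3048 = 48.46 m/d
Darcy flux q = K·i = 48.46 × 0.0095 = 0.4604 m/d
Average linear velocity = 0.4604 / 0.16 = 2.878 m/d
Retardation R = 1 + ρ_b·K_d/n = 1 + 1.70×3.5/0.16 = 38.19
Contaminant velocity v_c = v/R = 2.878/38.19 = 0.07535 m/d
t = L/v_c = 46.7/0.07535 = 619.8 d

620 days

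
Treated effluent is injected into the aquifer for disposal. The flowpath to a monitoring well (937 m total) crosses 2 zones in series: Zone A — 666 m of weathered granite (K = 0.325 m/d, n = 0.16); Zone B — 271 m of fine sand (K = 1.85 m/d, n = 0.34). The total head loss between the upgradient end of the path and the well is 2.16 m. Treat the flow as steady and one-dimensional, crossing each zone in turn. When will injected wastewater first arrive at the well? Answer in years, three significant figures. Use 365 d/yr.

Continuity: the same q passes through each zone, so ΔH = q·Σ(L_j/K_j) — the zones act as resistances in series.
Σ(L/K) = 666/0.325 + 271/1.85 = 2049 + 146.5 = 2196 d
q = ΔH / Σ(L/K) = 2.16 / 2196 = 9.837e-4 m/d (same in every zone)
Zone A: v = q/n = 9.837e-4/0.16 = 0.006148 m/d → t_A = 666/0.006148 = 108300 d
Zone B: v = q/n = 9.837e-4/0.34 = 0.002893 m/d → t_B = 271/0.002893 = 93660 d
Total t = 108300 + 93660 = 202000 d
   = 202000 / 365 = 553 yr

553 years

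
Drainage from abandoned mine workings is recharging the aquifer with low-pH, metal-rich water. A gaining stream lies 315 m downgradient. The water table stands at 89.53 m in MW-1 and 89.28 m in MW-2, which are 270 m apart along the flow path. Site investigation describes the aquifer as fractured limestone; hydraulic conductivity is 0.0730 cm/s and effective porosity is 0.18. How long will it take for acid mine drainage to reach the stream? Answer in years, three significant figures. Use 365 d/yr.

Hydraulic gradient i = (89.53 − 89.28) / 270 = 0.25 / 270 = 9.259e-4
K = 0.0730 cm/s × 864 = 63.07 m/d
q = Ki = 63.07 × 9.259e-4 = 0.05840 m/d
v = Ki/n = 63.07·9.259e-4/0.18 = 0.3244 m/d
t = L / v = 315 / 0.3244 = 970.9 d
   = 970.9 / 365 = 2.66 yr

2.66 years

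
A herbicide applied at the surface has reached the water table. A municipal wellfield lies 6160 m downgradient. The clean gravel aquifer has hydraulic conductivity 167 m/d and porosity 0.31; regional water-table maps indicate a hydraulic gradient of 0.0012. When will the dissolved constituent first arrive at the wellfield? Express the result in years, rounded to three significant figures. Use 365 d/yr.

Specific discharge q = 167 × 0.0012 = 0.2004 m/d
v_s = q/n_e = 0.2004/0.31 = 0.6465 m/d
t = L / v = 6160 / 0.6465 = 9529 d
   = 9529 / 365 = 26.1 yr

26.1 years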